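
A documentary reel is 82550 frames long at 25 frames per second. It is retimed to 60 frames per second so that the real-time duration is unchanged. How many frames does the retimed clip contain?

198120 frames

Target frames = source frames × (target rate / source rate) = 82550 × (60)/(25) = 82550 × 12/5 = 198120.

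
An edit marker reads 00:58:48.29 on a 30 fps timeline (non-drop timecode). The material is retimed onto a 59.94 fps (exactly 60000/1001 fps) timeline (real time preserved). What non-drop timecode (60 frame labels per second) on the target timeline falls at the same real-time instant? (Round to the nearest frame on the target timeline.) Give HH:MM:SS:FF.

00:58:45:26

Source frame index: (0×3600 + 58×60 + 48) × 30 + 29 = 105869.
Real time: 105869 / (30) = 105869/30 s.
Target frame: (105869/30) × (60000/1001) = 211738000/1001 ≈ 211526.474 → 211526.
At 60 labels/s: frame 211526 → 00:58:45:26.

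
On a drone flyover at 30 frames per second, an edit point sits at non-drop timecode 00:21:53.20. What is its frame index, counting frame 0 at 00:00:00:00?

frame 39410

Total seconds to the label: (0 × 3600 + 21 × 60 + 53) = 1313.
Frame index = 1313 × 30 + 20 = 39410.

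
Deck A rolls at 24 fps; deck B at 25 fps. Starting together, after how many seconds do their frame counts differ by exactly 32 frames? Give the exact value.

32 seconds

The gap grows by |25 − 24| = 1 frame per second.
Time for a 32-frame gap: 32 ÷ (1) = 32 s.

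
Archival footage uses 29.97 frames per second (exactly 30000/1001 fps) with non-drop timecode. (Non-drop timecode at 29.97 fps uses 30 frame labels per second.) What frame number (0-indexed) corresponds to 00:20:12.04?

36364

Total seconds to the label: (0 × 3600 + 20 × 60 + 12) = 1212.
Frame index = 1212 × 30 + 4 = 36364.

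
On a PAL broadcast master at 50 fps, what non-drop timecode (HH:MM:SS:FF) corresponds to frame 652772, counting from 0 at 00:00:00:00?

652772 ÷ 50 = 13055 full seconds, remainder 22 frames.
13055 s = 3 h 37 min 35 s.
Timecode: 03:37:35:22.

03:37:35:22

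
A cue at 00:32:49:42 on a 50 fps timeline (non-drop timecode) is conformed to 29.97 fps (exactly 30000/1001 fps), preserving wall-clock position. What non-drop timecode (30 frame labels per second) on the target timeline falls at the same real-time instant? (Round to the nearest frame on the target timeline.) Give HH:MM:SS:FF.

Source frame index: (0×3600 + 32×60 + 49) × 50 + 42 = 98492.
Real time: 98492 / (50) = 49246/25 s.
Target frame: (49246/25) × (30000/1001) = 59095200/1001 ≈ 59036.164 → 59036.
At 30 labels/s: frame 59036 → 00:32:47:26.

00:32:47:26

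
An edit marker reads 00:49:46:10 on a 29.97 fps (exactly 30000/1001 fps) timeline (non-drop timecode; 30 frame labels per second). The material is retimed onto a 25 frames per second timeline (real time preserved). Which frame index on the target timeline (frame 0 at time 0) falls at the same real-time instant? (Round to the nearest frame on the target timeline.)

Source frame index: (0×3600 + 49×60 + 46) × 30 + 10 = 89590.
Real time: 89590 / (30000/1001) = 8967959/3000 s.
Target frame: (8967959/3000) × (25) = 8967959/120 ≈ 74732.992 → 74733.

frame 74733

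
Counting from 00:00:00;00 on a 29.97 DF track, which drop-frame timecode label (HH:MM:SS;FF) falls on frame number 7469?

00:04:09;07

Ten DF minutes hold 17982 frames, so frame 7469 lies in block 0 (frames 0–17981) with 7469 frames into that block.
The block's first minute is 1800 frames and the rest 1798 each; 7469 frames reaches minute 4, so 0 × 18 + 4 × 2 = 8 labels have been skipped so far.
Adding those back, label number 7469 + 8 = 7477 at 30 labels/s is 249 s + 7 f = 0 h 4 min 9 s frame 7, i.e. 00:04:09;07.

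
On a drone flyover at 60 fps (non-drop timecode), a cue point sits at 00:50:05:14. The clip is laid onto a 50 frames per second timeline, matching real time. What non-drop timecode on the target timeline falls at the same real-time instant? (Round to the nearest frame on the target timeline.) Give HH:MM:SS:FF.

Source frame index: (0×3600 + 50×60 + 5) × 60 + 14 = 180314.
Real time: 180314 / (60) = 90157/30 s.
Target frame: (90157/30) × (50) = 450785/3 ≈ 150261.667 → 150262.
At 50 labels/s: frame 150262 → 00:50:05:12.

00:50:05:12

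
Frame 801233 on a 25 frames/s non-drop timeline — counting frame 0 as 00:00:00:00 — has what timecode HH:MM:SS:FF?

801233 ÷ 25 = 32049 full seconds, remainder 8 frames.
32049 s = 8 h 54 min 9 s.
Timecode: 08:54:09:08.

08:54:09:08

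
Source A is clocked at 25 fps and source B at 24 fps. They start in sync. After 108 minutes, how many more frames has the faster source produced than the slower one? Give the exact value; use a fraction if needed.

108 min = 6480 s.
A emits 25 × 6480 = 162000 frames; B emits 24 × 6480 = 155520.
Difference = 6480 frames; B is behind A.

6480 frames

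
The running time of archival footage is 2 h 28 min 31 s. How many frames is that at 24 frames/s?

2 h 28 min 31 s = 8911 s.
Frames = 8911 × 24 = 213864.

213864 frames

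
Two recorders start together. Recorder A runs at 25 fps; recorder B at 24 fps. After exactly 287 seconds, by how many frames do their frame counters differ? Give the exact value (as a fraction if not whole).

A emits 25 × 287 = 7175 frames; B emits 24 × 287 = 6888.
Difference = 287 frames; B is behind A.

287 frames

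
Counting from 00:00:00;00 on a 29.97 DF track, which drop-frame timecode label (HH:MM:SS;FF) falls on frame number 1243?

Each 10-minute DF block holds 10 × 60 × 30 − 9 × 2 = 17982 frames. 1243 ÷ 17982 → 0 full blocks, remainder 1243.
Within the partial block the first minute is 1800 frames and each further minute 1798, so 0 further minute boundaries passed. Total skipped labels = 18 × 0 + 2 × 0 = 0.
Non-drop label index = 1243 + 0 = 1243; at 30 labels/s that is 00:00:41:13, i.e. DF 00:00:41;13.

00:00:41;13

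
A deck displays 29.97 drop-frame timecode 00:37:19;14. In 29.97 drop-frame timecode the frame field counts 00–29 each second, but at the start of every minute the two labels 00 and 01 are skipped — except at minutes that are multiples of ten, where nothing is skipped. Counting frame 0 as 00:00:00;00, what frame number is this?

As if non-drop at 30 labels/s: (0 × 3600 + 37 × 60 + 19) × 30 + 14 = 67184.
Minute boundaries passed: 37; those not divisible by 10: 37 − 3 = 34; dropped labels = 2 × 34 = 68.
Actual frame index = 67184 − 68 = 67116.

67116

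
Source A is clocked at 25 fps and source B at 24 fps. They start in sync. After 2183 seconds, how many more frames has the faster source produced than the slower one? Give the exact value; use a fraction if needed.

2183 frames

A emits 25 × 2183 = 54575 frames; B emits 24 × 2183 = 52392.
Difference = 2183 frames; B is behind A.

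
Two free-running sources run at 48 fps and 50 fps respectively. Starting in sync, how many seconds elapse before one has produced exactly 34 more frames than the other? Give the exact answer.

The gap grows by |50 − 48| = 2 frames per second.
Time for a 34-frame gap: 34 ÷ (2) = 17 s.

17 seconds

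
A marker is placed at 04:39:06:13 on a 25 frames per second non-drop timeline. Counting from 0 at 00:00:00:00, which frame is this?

418663

Total seconds to the label: (4 × 3600 + 39 × 60 + 6) = 16746.
Frame index = 16746 × 25 + 13 = 418663.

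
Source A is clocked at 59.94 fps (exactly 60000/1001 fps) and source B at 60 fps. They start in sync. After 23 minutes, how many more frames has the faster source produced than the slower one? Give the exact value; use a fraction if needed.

82800/1001 frames

23 min = 1380 s.
A emits 60000/1001 × 1380 = 82800000/1001 frames; B emits 60 × 1380 = 82800.
Difference = 82800/1001 frames (≈ 82.7173); B is ahead of A.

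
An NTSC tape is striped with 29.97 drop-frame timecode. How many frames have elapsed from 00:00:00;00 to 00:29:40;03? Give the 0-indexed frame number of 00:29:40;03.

53349

As if non-drop at 30 labels/s: (0 × 3600 + 29 × 60 + 40) × 30 + 3 = 53403.
Minute boundaries passed: 29; those not divisible by 10: 29 − 2 = 27; dropped labels = 2 × 27 = 54.
Actual frame index = 53403 − 54 = 53349.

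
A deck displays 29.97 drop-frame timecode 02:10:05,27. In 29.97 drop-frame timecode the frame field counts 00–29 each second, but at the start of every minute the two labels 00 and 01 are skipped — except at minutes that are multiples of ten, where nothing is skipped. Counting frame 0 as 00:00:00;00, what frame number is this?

233943

Complete 10-minute blocks: 13, each 17982 frames → 233766.
Remaining 0 whole minutes in the current block: 0 frames.
Within the current minute: 5 × 30 + 27 = 177. Total = 233766 + 0 + 177 = 233943.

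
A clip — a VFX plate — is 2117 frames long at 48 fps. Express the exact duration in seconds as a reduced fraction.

Running time = 2117 ÷ (48) = 2117 × 1/48 = 2117/48 s.

2117/48 seconds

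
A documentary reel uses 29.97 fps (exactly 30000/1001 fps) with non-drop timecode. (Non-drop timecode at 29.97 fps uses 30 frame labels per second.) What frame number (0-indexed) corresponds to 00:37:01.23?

frame 66653

Total seconds to the label: (0 × 3600 + 37 × 60 + 1) = 2221.
Frame index = 2221 × 30 + 23 = 66653.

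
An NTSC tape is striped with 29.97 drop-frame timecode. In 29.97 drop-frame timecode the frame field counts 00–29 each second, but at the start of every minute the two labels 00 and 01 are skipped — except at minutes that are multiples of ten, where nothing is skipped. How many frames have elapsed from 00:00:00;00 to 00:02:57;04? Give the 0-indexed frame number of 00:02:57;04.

5310

Complete 10-minute blocks: 0, each 17982 frames → 0.
Remaining 2 whole minutes in the current block: 1800 + 1 × 1798 = 3598 frames.
Within the current minute: 57 × 30 + 4 − 2 = 1712 (labels ;00/;01 skipped at this minute). Total = 0 + 3598 + 1712 = 5310.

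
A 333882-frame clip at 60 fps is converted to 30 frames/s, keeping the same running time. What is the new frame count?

Target frames = source frames × (target rate / source rate) = 333882 × (30)/(60) = 333882 × 1/2 = 166941.

166941 frames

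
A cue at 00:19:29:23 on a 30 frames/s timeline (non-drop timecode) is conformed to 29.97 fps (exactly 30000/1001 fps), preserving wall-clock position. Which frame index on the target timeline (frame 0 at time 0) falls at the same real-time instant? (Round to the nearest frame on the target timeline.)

frame 35058

Source frame index: (0×3600 + 19×60 + 29) × 30 + 23 = 35093.
Real time: 35093 / (30) = 35093/30 s.
Target frame: (35093/30) × (30000/1001) = 35093000/1001 ≈ 35057.942 → 35058.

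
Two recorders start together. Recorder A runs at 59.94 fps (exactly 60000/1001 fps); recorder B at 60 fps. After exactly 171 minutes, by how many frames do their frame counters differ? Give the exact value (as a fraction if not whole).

171 min = 10260 s.
A emits 60000/1001 × 10260 = 615600000/1001 frames; B emits 60 × 10260 = 615600.
Difference = 615600/1001 frames (≈ 614.9850); B is ahead of A.

615600/1001 frames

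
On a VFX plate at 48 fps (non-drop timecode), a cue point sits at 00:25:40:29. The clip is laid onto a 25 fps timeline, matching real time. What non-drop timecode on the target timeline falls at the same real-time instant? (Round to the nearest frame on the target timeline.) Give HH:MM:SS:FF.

00:25:40:15

Source frame index: (0×3600 + 25×60 + 40) × 48 + 29 = 73949.
Real time: 73949 / (48) = 73949/48 s.
Target frame: (73949/48) × (25) = 1848725/48 ≈ 38515.104 → 38515.
At 25 labels/s: frame 38515 → 00:25:40:15.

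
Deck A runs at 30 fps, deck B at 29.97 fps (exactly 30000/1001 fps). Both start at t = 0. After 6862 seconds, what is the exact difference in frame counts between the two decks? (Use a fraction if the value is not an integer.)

A emits 30 × 6862 = 205860 frames; B emits 30000/1001 × 6862 = 205860000/1001.
Difference = 205860/1001 frames (≈ 205.6543); B is behind A.

205860/1001 frames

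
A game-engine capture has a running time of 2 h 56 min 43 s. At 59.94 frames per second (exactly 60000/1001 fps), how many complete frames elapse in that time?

635544 frames

2 h 56 min 43 s = 10603 s.
Frames = 10603 × 60000/1001 = 636180000/1001 ≈ 635544.4555.
Complete frames: 635544.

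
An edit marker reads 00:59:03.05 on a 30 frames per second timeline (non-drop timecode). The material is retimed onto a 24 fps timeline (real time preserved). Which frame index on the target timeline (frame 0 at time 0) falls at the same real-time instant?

Source frame index: (0×3600 + 59×60 + 3) × 30 + 5 = 106295.
Real time: 106295 / (30) = 21259/6 s.
Target frame: (21259/6) × (24) = 85036.

frame 85036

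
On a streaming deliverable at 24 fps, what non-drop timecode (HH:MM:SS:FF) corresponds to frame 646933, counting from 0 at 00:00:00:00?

646933 ÷ 24 = 26955 full seconds, remainder 13 frames.
26955 s = 7 h 29 min 15 s.
Timecode: 07:29:15:13.

07:29:15:13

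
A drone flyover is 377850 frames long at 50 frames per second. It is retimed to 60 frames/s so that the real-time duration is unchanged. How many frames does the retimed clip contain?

453420 frames

Target frames = source frames × (target rate / source rate) = 377850 × (60)/(50) = 377850 × 6/5 = 453420.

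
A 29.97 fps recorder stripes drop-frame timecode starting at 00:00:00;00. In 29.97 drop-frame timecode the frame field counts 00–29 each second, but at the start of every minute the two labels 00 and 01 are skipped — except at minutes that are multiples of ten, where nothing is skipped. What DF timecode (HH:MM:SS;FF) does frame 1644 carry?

Ten DF minutes hold 17982 frames, so frame 1644 lies in block 0 (frames 0–17981) with 1644 frames into that block.
The block's first minute is 1800 frames and the rest 1798 each; 1644 frames reaches minute 0, so 0 × 18 + 0 × 2 = 0 labels have been skipped so far.
Adding those back, label number 1644 + 0 = 1644 at 30 labels/s is 54 s + 24 f = 0 h 0 min 54 s frame 24, i.e. 00:00:54;24.

00:00:54;24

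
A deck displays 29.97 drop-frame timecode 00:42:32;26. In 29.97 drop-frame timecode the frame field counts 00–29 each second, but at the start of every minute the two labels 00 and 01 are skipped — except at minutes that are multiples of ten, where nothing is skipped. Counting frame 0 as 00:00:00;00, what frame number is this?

76510

Complete 10-minute blocks: 4, each 17982 frames → 71928.
Remaining 2 whole minutes in the current block: 1800 + 1 × 1798 = 3598 frames.
Within the current minute: 32 × 30 + 26 − 2 = 984 (labels ;00/;01 skipped at this minute). Total = 71928 + 3598 + 984 = 76510.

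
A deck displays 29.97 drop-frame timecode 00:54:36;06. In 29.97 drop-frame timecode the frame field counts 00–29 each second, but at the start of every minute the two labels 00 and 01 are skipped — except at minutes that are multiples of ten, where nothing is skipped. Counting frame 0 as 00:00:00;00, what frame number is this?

98188

As if non-drop at 30 labels/s: (0 × 3600 + 54 × 60 + 36) × 30 + 6 = 98286.
Minute boundaries passed: 54; those not divisible by 10: 54 − 5 = 49; dropped labels = 2 × 49 = 98.
Actual frame index = 98286 − 98 = 98188.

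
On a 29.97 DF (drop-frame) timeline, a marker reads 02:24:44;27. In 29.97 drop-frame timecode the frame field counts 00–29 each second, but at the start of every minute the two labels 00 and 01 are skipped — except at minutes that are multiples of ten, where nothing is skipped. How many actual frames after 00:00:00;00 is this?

260287

Complete 10-minute blocks: 14, each 17982 frames → 251748.
Remaining 4 whole minutes in the current block: 1800 + 3 × 1798 = 7194 frames.
Within the current minute: 44 × 30 + 27 − 2 = 1345 (labels ;00/;01 skipped at this minute). Total = 251748 + 7194 + 1345 = 260287.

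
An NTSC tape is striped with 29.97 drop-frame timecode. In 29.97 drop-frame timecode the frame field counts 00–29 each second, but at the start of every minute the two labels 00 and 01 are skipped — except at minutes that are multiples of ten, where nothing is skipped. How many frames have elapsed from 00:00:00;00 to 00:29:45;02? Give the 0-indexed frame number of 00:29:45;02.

53498

Complete 10-minute blocks: 2, each 17982 frames → 35964.
Remaining 9 whole minutes in the current block: 1800 + 8 × 1798 = 16184 frames.
Within the current minute: 45 × 30 + 2 − 2 = 1350 (labels ;00/;01 skipped at this minute). Total = 35964 + 16184 + 1350 = 53498.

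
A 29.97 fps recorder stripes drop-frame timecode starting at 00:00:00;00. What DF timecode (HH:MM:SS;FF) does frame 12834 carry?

00:07:08;08

Ten DF minutes hold 17982 frames, so frame 12834 lies in block 0 (frames 0–17981) with 12834 frames into that block.
The block's first minute is 1800 frames and the rest 1798 each; 12834 frames reaches minute 7, so 0 × 18 + 7 × 2 = 14 labels have been skipped so far.
Adding those back, label number 12834 + 14 = 12848 at 30 labels/s is 428 s + 8 f = 0 h 7 min 8 s frame 8, i.e. 00:07:08;08.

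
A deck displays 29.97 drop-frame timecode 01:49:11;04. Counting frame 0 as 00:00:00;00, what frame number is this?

As if non-drop at 30 labels/s: (1 × 3600 + 49 × 60 + 11) × 30 + 4 = 196534.
Minute boundaries passed: 109; those not divisible by 10: 109 − 10 = 99; dropped labels = 2 × 99 = 198.
Actual frame index = 196534 − 198 = 196336.

196336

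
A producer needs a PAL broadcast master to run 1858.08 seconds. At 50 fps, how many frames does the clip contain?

92904 frames

Frames = 1858.08 × 50 = 92904.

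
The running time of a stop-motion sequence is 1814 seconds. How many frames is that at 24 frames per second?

43536 frames

Frames = 1814 × 24 = 43536.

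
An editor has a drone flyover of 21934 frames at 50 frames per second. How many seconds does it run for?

Running time = 21934 / (50) = 438.68 s.

438.68 seconds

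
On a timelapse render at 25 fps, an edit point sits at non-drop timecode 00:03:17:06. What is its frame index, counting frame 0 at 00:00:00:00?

frame 4931

Total seconds to the label: (0 × 3600 + 3 × 60 + 17) = 197.
Frame index = 197 × 25 + 6 = 4931.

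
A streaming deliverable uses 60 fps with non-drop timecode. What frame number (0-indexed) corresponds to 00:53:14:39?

frame 191679

Total seconds to the label: (0 × 3600 + 53 × 60 + 14) = 3194.
Frame index = 3194 × 60 + 39 = 191679.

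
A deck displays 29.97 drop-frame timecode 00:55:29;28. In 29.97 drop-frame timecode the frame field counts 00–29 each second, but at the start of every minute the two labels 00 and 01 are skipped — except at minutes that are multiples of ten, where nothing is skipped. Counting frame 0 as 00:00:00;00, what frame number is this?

Complete 10-minute blocks: 5, each 17982 frames → 89910.
Remaining 5 whole minutes in the current block: 1800 + 4 × 1798 = 8992 frames.
Within the current minute: 29 × 30 + 28 − 2 = 896 (labels ;00/;01 skipped at this minute). Total = 89910 + 8992 + 896 = 99798.

99798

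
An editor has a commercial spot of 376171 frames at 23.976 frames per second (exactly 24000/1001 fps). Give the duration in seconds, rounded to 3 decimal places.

15689.465 seconds

Running time = 376171 × 1001/24000 = 376547171/24000 s ≈ 15689.465 s.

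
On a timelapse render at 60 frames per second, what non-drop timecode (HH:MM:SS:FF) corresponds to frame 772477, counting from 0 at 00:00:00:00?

772477 ÷ 60 = 12874 full seconds, remainder 37 frames.
12874 s = 3 h 34 min 34 s.
Timecode: 03:34:34:37.

03:34:34:37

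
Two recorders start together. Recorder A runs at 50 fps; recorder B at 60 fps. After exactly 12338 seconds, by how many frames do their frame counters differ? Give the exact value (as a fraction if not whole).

A emits 50 × 12338 = 616900 frames; B emits 60 × 12338 = 740280.
Difference = 123380 frames; B is ahead of A.

123380 frames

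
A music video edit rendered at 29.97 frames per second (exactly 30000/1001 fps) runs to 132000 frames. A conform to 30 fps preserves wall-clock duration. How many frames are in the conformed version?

Target frames = source frames × (target rate / source rate) = 132000 × (30)/(30000/1001) = 132000 × 1001/1000 = 132132.

132132 frames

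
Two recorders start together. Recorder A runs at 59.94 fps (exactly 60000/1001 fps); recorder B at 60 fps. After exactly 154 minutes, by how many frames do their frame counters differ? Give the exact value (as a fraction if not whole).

7200/13 frames

154 min = 9240 s.
A emits 60000/1001 × 9240 = 7200000/13 frames; B emits 60 × 9240 = 554400.
Difference = 7200/13 frames (≈ 553.8462); B is ahead of A.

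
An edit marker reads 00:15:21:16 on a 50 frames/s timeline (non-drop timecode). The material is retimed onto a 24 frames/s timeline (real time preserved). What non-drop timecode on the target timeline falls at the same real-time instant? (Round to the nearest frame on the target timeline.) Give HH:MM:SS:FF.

00:15:21:08

Source frame index: (0×3600 + 15×60 + 21) × 50 + 16 = 46066.
Real time: 46066 / (50) = 23033/25 s.
Target frame: (23033/25) × (24) = 552792/25 ≈ 22111.680 → 22112.
At 24 labels/s: frame 22112 → 00:15:21:08.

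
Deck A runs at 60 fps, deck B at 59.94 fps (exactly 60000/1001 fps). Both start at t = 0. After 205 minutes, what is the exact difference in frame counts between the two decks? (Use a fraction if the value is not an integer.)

205 min = 12300 s.
A emits 60 × 12300 = 738000 frames; B emits 60000/1001 × 12300 = 738000000/1001.
Difference = 738000/1001 frames (≈ 737.2627); B is behind A.

738000/1001 frames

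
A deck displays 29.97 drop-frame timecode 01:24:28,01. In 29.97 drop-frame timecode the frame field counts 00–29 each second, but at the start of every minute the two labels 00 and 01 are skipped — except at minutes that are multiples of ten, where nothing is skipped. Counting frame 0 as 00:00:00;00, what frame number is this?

As if non-drop at 30 labels/s: (1 × 3600 + 24 × 60 + 28) × 30 + 1 = 152041.
Minute boundaries passed: 84; those not divisible by 10: 84 − 8 = 76; dropped labels = 2 × 76 = 152.
Actual frame index = 152041 − 152 = 151889.

151889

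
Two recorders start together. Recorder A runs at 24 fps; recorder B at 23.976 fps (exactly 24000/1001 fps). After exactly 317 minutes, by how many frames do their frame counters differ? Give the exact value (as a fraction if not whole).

456480/1001 frames

317 min = 19020 s.
A emits 24 × 19020 = 456480 frames; B emits 24000/1001 × 19020 = 456480000/1001.
Difference = 456480/1001 frames (≈ 456.0240); B is behind A.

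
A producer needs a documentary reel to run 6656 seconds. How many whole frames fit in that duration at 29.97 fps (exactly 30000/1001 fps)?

Frames = 6656 × 30000/1001 = 15360000/77 ≈ 199480.5195.
Complete frames: 199480.

199480 frames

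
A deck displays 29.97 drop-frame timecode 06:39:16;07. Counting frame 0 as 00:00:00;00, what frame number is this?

717967

Complete 10-minute blocks: 39, each 17982 frames → 701298.
Remaining 9 whole minutes in the current block: 1800 + 8 × 1798 = 16184 frames.
Within the current minute: 16 × 30 + 7 − 2 = 485 (labels ;00/;01 skipped at this minute). Total = 701298 + 16184 + 485 = 717967.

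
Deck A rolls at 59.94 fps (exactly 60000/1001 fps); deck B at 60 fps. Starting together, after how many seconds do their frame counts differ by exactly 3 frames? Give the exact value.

The gap grows by |60 − 60000/1001| = 60/1001 frames per second.
Time for a 3-frame gap: 3 ÷ (60/1001) = 50.05 s.

50.05 seconds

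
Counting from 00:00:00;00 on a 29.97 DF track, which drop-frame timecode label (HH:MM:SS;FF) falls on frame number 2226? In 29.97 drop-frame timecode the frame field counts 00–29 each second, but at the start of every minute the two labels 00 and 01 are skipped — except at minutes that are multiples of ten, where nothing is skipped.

Each 10-minute DF block holds 10 × 60 × 30 − 9 × 2 = 17982 frames. 2226 ÷ 17982 → 0 full blocks, remainder 2226.
Within the partial block the first minute is 1800 frames and each further minute 1798, so 1 further minute boundary passed. Total skipped labels = 18 × 0 + 2 × 1 = 2.
Non-drop label index = 2226 + 2 = 2228; at 30 labels/s that is 00:01:14:08, i.e. DF 00:01:14;08.

00:01:14;08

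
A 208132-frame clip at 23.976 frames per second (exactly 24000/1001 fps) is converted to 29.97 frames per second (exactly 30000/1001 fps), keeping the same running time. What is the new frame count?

260165 frames

Target frames = source frames × (target rate / source rate) = 208132 × (30000/1001)/(24000/1001) = 208132 × 5/4 = 260165.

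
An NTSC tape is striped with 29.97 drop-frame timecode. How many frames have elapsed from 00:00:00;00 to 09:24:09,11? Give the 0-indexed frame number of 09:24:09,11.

Complete 10-minute blocks: 56, each 17982 frames → 1006992.
Remaining 4 whole minutes in the current block: 1800 + 3 × 1798 = 7194 frames.
Within the current minute: 9 × 30 + 11 − 2 = 279 (labels ;00/;01 skipped at this minute). Total = 1006992 + 7194 + 279 = 1014465.

1014465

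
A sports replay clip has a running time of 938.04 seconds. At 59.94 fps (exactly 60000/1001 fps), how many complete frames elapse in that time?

56226 frames

Frames = 938.04 × 60000/1001 = 56282400/1001 ≈ 56226.1738.
Complete frames: 56226.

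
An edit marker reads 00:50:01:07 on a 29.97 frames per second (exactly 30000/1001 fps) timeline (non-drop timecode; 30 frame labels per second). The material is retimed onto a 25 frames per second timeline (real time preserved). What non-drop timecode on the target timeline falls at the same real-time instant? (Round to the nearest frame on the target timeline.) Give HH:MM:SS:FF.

Source frame index: (0×3600 + 50×60 + 1) × 30 + 7 = 90037.
Real time: 90037 / (30000/1001) = 90127037/30000 s.
Target frame: (90127037/30000) × (25) = 90127037/1200 ≈ 75105.864 → 75106.
At 25 labels/s: frame 75106 → 00:50:04:06.

00:50:04:06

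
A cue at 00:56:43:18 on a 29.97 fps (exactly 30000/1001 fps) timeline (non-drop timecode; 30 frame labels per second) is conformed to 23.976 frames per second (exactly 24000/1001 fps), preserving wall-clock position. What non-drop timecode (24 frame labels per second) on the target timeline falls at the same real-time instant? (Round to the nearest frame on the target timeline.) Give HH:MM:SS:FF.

Source frame index: (0×3600 + 56×60 + 43) × 30 + 18 = 102108.
Real time: 102108 / (30000/1001) = 8517509/2500 s.
Target frame: (8517509/2500) × (24000/1001) = 408432/5 ≈ 81686.400 → 81686.
At 24 labels/s: frame 81686 → 00:56:43:14.

00:56:43:14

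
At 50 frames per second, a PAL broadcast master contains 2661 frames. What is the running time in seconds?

53.22 seconds

Running time = 2661 / (50) = 53.22 s.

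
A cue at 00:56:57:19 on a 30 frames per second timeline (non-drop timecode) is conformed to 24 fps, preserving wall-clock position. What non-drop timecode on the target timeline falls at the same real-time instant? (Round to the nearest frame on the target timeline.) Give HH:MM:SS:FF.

Source frame index: (0×3600 + 56×60 + 57) × 30 + 19 = 102529.
Real time: 102529 / (30) = 102529/30 s.
Target frame: (102529/30) × (24) = 410116/5 ≈ 82023.200 → 82023.
At 24 labels/s: frame 82023 → 00:56:57:15.

00:56:57:15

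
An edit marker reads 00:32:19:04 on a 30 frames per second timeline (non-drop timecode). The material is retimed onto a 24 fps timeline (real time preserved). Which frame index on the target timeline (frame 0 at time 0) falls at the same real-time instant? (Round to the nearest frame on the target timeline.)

Source frame index: (0×3600 + 32×60 + 19) × 30 + 4 = 58174.
Real time: 58174 / (30) = 29087/15 s.
Target frame: (29087/15) × (24) = 232696/5 ≈ 46539.200 → 46539.

frame 46539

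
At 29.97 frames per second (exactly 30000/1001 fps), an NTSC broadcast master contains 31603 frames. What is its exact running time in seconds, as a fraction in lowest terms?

31634603/30000 seconds

Running time = 31603 ÷ (30000/1001) = 31603 × 1001/30000 = 31634603/30000 s.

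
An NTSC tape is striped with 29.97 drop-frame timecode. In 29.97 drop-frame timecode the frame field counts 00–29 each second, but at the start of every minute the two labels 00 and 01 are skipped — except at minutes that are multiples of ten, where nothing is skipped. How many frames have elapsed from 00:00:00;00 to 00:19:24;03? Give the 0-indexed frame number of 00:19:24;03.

34887

Complete 10-minute blocks: 1, each 17982 frames → 17982.
Remaining 9 whole minutes in the current block: 1800 + 8 × 1798 = 16184 frames.
Within the current minute: 24 × 30 + 3 − 2 = 721 (labels ;00/;01 skipped at this minute). Total = 17982 + 16184 + 721 = 34887.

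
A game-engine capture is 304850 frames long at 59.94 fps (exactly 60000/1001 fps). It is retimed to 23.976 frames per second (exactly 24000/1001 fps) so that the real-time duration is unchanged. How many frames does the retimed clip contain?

121940 frames

Target frames = source frames × (target rate / source rate) = 304850 × (24000/1001)/(60000/1001) = 304850 × 2/5 = 121940.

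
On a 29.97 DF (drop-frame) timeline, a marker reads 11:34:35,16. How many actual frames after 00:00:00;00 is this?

As if non-drop at 30 labels/s: (11 × 3600 + 34 × 60 + 35) × 30 + 16 = 1250266.
Minute boundaries passed: 694; those not divisible by 10: 694 − 69 = 625; dropped labels = 2 × 625 = 1250.
Actual frame index = 1250266 − 1250 = 1249016.

1249016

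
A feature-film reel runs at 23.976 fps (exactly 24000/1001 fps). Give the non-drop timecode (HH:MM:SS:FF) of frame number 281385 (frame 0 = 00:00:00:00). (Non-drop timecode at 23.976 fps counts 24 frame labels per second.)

03:15:24:09

281385 ÷ 24 = 11724 full seconds, remainder 9 frames.
11724 s = 3 h 15 min 24 s.
Timecode: 03:15:24:09.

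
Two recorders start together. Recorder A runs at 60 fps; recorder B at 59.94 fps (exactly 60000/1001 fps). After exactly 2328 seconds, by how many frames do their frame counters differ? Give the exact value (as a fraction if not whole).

A emits 60 × 2328 = 139680 frames; B emits 60000/1001 × 2328 = 139680000/1001.
Difference = 139680/1001 frames (≈ 139.5405); B is behind A.

139680/1001 frames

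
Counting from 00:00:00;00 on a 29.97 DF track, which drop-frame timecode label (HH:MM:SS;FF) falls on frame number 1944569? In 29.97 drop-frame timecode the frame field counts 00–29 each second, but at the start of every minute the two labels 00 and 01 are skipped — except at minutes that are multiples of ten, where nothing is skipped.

18:01:23;25

Ten DF minutes hold 17982 frames, so frame 1944569 lies in block 108 (frames 1942056–1960037) with 2513 frames into that block.
The block's first minute is 1800 frames and the rest 1798 each; 2513 frames reaches minute 1, so 108 × 18 + 1 × 2 = 1946 labels have been skipped so far.
Adding those back, label number 1944569 + 1946 = 1946515 at 30 labels/s is 64883 s + 25 f = 18 h 1 min 23 s frame 25, i.e. 18:01:23;25.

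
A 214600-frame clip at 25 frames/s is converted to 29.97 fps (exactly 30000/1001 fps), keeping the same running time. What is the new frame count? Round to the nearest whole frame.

257263 frames

Frames at target rate = 214600 × (30000/1001) / (25) = 257520000/1001 ≈ 257262.737.
Nearest whole frame: 257263.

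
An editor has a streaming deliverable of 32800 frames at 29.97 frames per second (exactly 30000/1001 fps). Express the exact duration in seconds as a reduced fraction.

82082/75 seconds

Running time = 32800 ÷ (30000/1001) = 32800 × 1001/30000 = 82082/75 s.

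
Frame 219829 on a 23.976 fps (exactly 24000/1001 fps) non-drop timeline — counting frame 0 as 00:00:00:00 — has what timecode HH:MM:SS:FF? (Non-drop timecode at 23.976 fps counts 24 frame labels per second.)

02:32:39:13

219829 ÷ 24 = 9159 full seconds, remainder 13 frames.
9159 s = 2 h 32 min 39 s.
Timecode: 02:32:39:13.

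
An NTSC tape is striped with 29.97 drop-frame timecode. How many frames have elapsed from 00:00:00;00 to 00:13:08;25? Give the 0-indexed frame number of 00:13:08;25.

As if non-drop at 30 labels/s: (0 × 3600 + 13 × 60 + 8) × 30 + 25 = 23665.
Minute boundaries passed: 13; those not divisible by 10: 13 − 1 = 12; dropped labels = 2 × 12 = 24.
Actual frame index = 23665 − 24 = 23641.

23641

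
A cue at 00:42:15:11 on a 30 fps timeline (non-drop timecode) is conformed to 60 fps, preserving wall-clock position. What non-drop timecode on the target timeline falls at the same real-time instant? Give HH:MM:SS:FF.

00:42:15:22

Source frame index: (0×3600 + 42×60 + 15) × 30 + 11 = 76061.
Real time: 76061 / (30) = 76061/30 s.
Target frame: (76061/30) × (60) = 152122.
At 60 labels/s: frame 152122 → 00:42:15:22.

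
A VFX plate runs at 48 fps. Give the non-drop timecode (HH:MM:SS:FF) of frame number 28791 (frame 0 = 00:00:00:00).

00:09:59:39

28791 ÷ 48 = 599 full seconds, remainder 39 frames.
599 s = 0 h 9 min 59 s.
Timecode: 00:09:59:39.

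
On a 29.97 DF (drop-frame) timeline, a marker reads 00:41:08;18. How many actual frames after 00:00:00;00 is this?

73984

As if non-drop at 30 labels/s: (0 × 3600 + 41 × 60 + 8) × 30 + 18 = 74058.
Minute boundaries passed: 41; those not divisible by 10: 41 − 4 = 37; dropped labels = 2 × 37 = 74.
Actual frame index = 74058 − 74 = 73984.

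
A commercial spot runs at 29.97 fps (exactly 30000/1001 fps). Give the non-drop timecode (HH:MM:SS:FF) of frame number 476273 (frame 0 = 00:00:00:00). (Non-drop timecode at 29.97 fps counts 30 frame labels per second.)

476273 ÷ 30 = 15875 full seconds, remainder 23 frames.
15875 s = 4 h 24 min 35 s.
Timecode: 04:24:35:23.

04:24:35:23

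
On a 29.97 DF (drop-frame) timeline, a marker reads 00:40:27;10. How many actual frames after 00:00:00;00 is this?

Complete 10-minute blocks: 4, each 17982 frames → 71928.
Remaining 0 whole minutes in the current block: 0 frames.
Within the current minute: 27 × 30 + 10 = 820. Total = 71928 + 0 + 820 = 72748.

72748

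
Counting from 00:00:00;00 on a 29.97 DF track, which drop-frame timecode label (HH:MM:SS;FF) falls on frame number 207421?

Each 10-minute DF block holds 10 × 60 × 30 − 9 × 2 = 17982 frames. 207421 ÷ 17982 → 11 full blocks, remainder 9619.
Within the partial block the first minute is 1800 frames and each further minute 1798, so 5 further minute boundaries passed. Total skipped labels = 18 × 11 + 2 × 5 = 208.
Non-drop label index = 207421 + 208 = 207629; at 30 labels/s that is 01:55:20:29, i.e. DF 01:55:20;29.

01:55:20;29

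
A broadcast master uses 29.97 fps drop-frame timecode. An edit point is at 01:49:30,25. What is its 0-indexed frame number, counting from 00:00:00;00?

As if non-drop at 30 labels/s: (1 × 3600 + 49 × 60 + 30) × 30 + 25 = 197125.
Minute boundaries passed: 109; those not divisible by 10: 109 − 10 = 99; dropped labels = 2 × 99 = 198.
Actual frame index = 197125 − 198 = 196927.

196927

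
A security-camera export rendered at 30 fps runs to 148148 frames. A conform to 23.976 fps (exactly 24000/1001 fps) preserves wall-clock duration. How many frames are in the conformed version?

118400 frames

Target frames = source frames × (target rate / source rate) = 148148 × (24000/1001)/(30) = 148148 × 800/1001 = 118400.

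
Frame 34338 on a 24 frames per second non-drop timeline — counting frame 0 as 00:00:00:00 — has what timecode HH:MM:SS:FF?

00:23:50:18

34338 ÷ 24 = 1430 full seconds, remainder 18 frames.
1430 s = 0 h 23 min 50 s.
Timecode: 00:23:50:18.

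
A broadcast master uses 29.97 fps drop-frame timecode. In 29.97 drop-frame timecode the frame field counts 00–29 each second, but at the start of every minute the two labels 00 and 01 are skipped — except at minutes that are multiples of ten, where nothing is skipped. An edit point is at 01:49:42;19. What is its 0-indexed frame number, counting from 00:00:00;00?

197281

Complete 10-minute blocks: 10, each 17982 frames → 179820.
Remaining 9 whole minutes in the current block: 1800 + 8 × 1798 = 16184 frames.
Within the current minute: 42 × 30 + 19 − 2 = 1277 (labels ;00/;01 skipped at this minute). Total = 179820 + 16184 + 1277 = 197281.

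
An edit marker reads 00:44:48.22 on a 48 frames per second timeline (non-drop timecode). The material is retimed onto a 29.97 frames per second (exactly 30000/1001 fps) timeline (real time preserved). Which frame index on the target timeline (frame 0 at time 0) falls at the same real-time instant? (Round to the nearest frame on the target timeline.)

Source frame index: (0×3600 + 44×60 + 48) × 48 + 22 = 129046.
Real time: 129046 / (48) = 64523/24 s.
Target frame: (64523/24) × (30000/1001) = 80653750/1001 ≈ 80573.177 → 80573.

frame 80573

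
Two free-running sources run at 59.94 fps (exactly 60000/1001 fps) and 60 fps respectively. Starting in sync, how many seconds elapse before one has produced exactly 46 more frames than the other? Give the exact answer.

The gap grows by |60 − 60000/1001| = 60/1001 frames per second.
Time for a 46-frame gap: 46 ÷ (60/1001) = 23023/30 s.

23023/30 seconds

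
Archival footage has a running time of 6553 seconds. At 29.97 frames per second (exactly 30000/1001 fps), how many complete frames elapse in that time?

196393 frames

Frames = 6553 × 30000/1001 = 196590000/1001 ≈ 196393.6064.
Complete frames: 196393.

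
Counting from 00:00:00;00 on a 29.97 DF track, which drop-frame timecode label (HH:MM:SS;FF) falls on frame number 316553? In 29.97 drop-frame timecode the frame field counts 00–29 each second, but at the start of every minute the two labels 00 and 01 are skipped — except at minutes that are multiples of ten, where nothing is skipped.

02:56:02;11

Ten DF minutes hold 17982 frames, so frame 316553 lies in block 17 (frames 305694–323675) with 10859 frames into that block.
The block's first minute is 1800 frames and the rest 1798 each; 10859 frames reaches minute 6, so 17 × 18 + 6 × 2 = 318 labels have been skipped so far.
Adding those back, label number 316553 + 318 = 316871 at 30 labels/s is 10562 s + 11 f = 2 h 56 min 2 s frame 11, i.e. 02:56:02;11.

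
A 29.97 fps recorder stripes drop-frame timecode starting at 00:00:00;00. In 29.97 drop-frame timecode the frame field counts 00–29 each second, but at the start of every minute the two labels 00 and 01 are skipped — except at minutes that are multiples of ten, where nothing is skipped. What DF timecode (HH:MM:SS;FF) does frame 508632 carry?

Each 10-minute DF block holds 10 × 60 × 30 − 9 × 2 = 17982 frames. 508632 ÷ 17982 → 28 full blocks, remainder 5136.
Within the partial block the first minute is 1800 frames and each further minute 1798, so 2 further minute boundaries passed. Total skipped labels = 18 × 28 + 2 × 2 = 508.
Non-drop label index = 508632 + 508 = 509140; at 30 labels/s that is 04:42:51:10, i.e. DF 04:42:51;10.

04:42:51;10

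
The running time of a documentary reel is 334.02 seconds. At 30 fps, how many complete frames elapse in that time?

10020 frames

Frames = 334.02 × 30 = 50103/5 ≈ 10020.6000.
Complete frames: 10020.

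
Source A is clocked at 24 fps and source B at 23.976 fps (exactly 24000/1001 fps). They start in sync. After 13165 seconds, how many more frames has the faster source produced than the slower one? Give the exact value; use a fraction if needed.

315960/1001 frames

A emits 24 × 13165 = 315960 frames; B emits 24000/1001 × 13165 = 315960000/1001.
Difference = 315960/1001 frames (≈ 315.6444); B is behind A.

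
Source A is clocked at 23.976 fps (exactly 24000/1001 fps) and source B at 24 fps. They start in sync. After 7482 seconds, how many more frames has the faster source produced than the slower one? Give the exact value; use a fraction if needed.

179568/1001 frames

A emits 24000/1001 × 7482 = 179568000/1001 frames; B emits 24 × 7482 = 179568.
Difference = 179568/1001 frames (≈ 179.3886); B is ahead of A.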